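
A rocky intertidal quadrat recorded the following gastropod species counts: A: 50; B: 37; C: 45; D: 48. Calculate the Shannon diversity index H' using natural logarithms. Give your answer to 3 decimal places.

1.380

Total N = 50+37+45+48 = 180, so the proportions are 0.27778, 0.20556, 0.25, 0.26667 (working shown to 5 dp, full precision carried).
Each pᵢ ln pᵢ term: 0.27778×(-1.28093)=-0.35581, 0.20556×(-1.58204)=-0.32520, 0.25×(-1.38629)=-0.34657, 0.26667×(-1.32176)=-0.35247.
Sum = -1.38005, so H' = 1.380.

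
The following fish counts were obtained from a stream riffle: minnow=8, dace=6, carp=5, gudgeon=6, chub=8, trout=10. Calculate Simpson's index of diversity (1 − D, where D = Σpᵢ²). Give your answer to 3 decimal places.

Total N = 8+6+5+6+8+10 = 43, so the proportions are 0.18605, 0.13953, 0.11628, 0.13953, 0.18605, 0.23256 (working shown to 5 dp, full precision carried).
D = 0.18605² + 0.13953² + 0.11628² + 0.13953² + 0.18605² + 0.23256² = 0.03461 + 0.01947 + 0.01352 + 0.01947 + 0.03461 + 0.05408 = 0.17577.
So 1 − D = 0.82423, i.e. 0.824 to 3 decimal places.

0.824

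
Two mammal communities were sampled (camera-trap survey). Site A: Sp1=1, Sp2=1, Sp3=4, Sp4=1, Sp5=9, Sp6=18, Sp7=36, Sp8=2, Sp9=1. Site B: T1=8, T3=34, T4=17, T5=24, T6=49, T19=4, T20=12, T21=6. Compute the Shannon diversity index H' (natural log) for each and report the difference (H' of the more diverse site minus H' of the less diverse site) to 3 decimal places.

0.360

Site A: N=73, proportions 0.0137, 0.0137, 0.05479, 0.0137, 0.12329, 0.24658, 0.49315, 0.0274, 0.0137, giving H' = 1.44471 (working shown to 5 dp, full precision carried).
Site B: N=154, proportions 0.05195, 0.22078, 0.11039, 0.15584, 0.31818, 0.02597, 0.07792, 0.03896, giving H' = 1.80459.
Difference = |1.44471 − 1.80459| = 0.35988, i.e. 0.360 to 3 decimal places.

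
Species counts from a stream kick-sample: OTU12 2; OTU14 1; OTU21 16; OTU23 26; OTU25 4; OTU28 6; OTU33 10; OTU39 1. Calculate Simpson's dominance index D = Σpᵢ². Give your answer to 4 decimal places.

Total N = 2+1+16+26+4+6+10+1 = 66, so the proportions are 0.030303, 0.015152, 0.242424, 0.393939, 0.060606, 0.090909, 0.151515, 0.015152 (working shown to 6 dp, full precision carried).
D = 0.030303² + 0.015152² + 0.242424² + 0.393939² + 0.060606² + 0.090909² + 0.151515² + 0.015152² = 0.000918 + 0.000230 + 0.058770 + 0.155188 + 0.003673 + 0.008264 + 0.022957 + 0.000230 = 0.250230.
To 4 decimal places, D = 0.2502.

0.2502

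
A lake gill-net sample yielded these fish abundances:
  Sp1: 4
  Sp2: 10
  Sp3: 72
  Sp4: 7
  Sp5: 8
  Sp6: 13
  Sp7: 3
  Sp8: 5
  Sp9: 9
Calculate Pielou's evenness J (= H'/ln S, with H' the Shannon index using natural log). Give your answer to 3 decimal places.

Total N = 4+10+72+7+8+13+3+5+9 = 131, so the proportions are 0.03053, 0.07634, 0.54962, 0.05344, 0.06107, 0.09924, 0.0229, 0.03817, 0.0687 (working shown to 5 dp, full precision carried).
H' = −Σ pᵢ ln pᵢ = −((-0.10653) + (-0.19638) + (-0.32896) + (-0.15653) + (-0.17073) + (-0.22926) + (-0.08649) + (-0.12465) + (-0.18398)) = 1.58352.
With S = 9 species, ln S = 2.19722, so J = 1.58352/2.19722 = 0.72069, i.e. 0.721 to 3 decimal places.

0.721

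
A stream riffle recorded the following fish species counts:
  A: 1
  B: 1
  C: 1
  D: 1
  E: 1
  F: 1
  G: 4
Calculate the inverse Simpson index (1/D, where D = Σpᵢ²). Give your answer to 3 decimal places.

Total N = 1+1+1+1+1+1+4 = 10, so the proportions are 0.1, 0.1, 0.1, 0.1, 0.1, 0.1, 0.4 (working shown to 7 dp, full precision carried).
D = 0.1² + 0.1² + 0.1² + 0.1² + 0.1² + 0.1² + 0.4² = 0.0100000 + 0.0100000 + 0.0100000 + 0.0100000 + 0.0100000 + 0.0100000 + 0.1600000 = 0.2200000.
So 1/D = 4.54545, i.e. 4.545 to 3 decimal places.

4.545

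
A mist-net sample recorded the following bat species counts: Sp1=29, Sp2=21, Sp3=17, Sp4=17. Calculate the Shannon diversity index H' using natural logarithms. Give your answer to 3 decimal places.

1.360

Total N = 29+21+17+17 = 84, so the proportions are 0.34524, 0.25, 0.20238, 0.20238 (working shown to 5 dp, full precision carried).
Each pᵢ ln pᵢ term: 0.34524×(-1.06352)=-0.36717, 0.25×(-1.38629)=-0.34657, 0.20238×(-1.59760)=-0.32332, 0.20238×(-1.59760)=-0.32332.
Sum = -1.36039, so H' = 1.360.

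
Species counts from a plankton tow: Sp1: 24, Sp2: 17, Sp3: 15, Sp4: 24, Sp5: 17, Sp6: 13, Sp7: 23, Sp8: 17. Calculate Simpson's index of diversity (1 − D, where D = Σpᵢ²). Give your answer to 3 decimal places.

0.869

Total N = 24+17+15+24+17+13+23+17 = 150, so the proportions are 0.16, 0.11333, 0.1, 0.16, 0.11333, 0.08667, 0.15333, 0.11333 (working shown to 5 dp, full precision carried).
D = 0.16² + 0.11333² + 0.1² + 0.16² + 0.11333² + 0.08667² + 0.15333² + 0.11333² = 0.02560 + 0.01284 + 0.01000 + 0.02560 + 0.01284 + 0.00751 + 0.02351 + 0.01284 = 0.13076.
So 1 − D = 0.86924, i.e. 0.869 to 3 decimal places.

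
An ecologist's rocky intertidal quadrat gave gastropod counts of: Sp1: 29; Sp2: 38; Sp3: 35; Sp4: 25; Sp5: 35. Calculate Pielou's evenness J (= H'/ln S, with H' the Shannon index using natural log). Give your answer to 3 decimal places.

Total N = 29+38+35+25+35 = 162, so the proportions are 0.17901, 0.23457, 0.21605, 0.15432, 0.21605 (working shown to 5 dp, full precision carried).
H' = −Σ pᵢ ln pᵢ = −((-0.30796) + (-0.34013) + (-0.33104) + (-0.28838) + (-0.33104)) = 1.59855.
With S = 5 species, ln S = 1.60944, so J = 1.59855/1.60944 = 0.99323, i.e. 0.993 to 3 decimal places.

0.993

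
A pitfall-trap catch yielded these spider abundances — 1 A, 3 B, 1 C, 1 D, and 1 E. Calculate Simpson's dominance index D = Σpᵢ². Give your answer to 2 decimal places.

Total N = 1+3+1+1+1 = 7, so the proportions are 0.1429, 0.4286, 0.1429, 0.1429, 0.1429 (working shown to 4 dp, full precision carried).
D = 0.1429² + 0.4286² + 0.1429² + 0.1429² + 0.1429² = 0.0204 + 0.1837 + 0.0204 + 0.0204 + 0.0204 = 0.2653.
To 2 decimal places, D = 0.27.

0.27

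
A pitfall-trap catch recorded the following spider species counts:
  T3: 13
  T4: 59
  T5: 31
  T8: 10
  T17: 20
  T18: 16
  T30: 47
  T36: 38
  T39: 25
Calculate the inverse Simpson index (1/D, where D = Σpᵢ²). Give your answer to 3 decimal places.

Total N = 13+59+31+10+20+16+47+38+25 = 259, so the proportions are 0.0501931, 0.2277992, 0.1196911, 0.03861, 0.0772201, 0.0617761, 0.1814672, 0.1467181, 0.0965251 (working shown to 7 dp, full precision carried).
D = 0.0501931² + 0.2277992² + 0.1196911² + 0.03861² + 0.0772201² + 0.0617761² + 0.1814672² + 0.1467181² + 0.0965251² = 0.0025193 + 0.0518925 + 0.0143260 + 0.0014907 + 0.0059629 + 0.0038163 + 0.0329303 + 0.0215262 + 0.0093171 = 0.1437814.
So 1/D = 6.95500, i.e. 6.955 to 3 decimal places.

6.955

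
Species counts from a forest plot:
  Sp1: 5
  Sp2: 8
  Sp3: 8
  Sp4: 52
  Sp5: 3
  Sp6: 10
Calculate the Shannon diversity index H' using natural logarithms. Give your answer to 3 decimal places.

Total N = 5+8+8+52+3+10 = 86, so the proportions are 0.05814, 0.09302, 0.09302, 0.60465, 0.03488, 0.11628 (working shown to 5 dp, full precision carried).
Each pᵢ ln pᵢ term: 0.05814×(-2.84491)=-0.16540, 0.09302×(-2.37491)=-0.22092, 0.09302×(-2.37491)=-0.22092, 0.60465×(-0.50310)=-0.30420, 0.03488×(-3.35574)=-0.11706, 0.11628×(-2.15176)=-0.25020.
Sum = -1.27871, so H' = 1.279.

1.279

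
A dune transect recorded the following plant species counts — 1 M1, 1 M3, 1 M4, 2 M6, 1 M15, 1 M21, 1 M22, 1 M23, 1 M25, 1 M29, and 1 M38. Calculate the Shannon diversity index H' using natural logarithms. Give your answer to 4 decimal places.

2.3694

Total N = 1+1+1+2+1+1+1+1+1+1+1 = 12, so the proportions are 0.083333, 0.083333, 0.083333, 0.166667, 0.083333, 0.083333, 0.083333, 0.083333, 0.083333, 0.083333, 0.083333 (working shown to 6 dp, full precision carried).
Each pᵢ ln pᵢ term: 0.083333×(-2.484907)=-0.207076, 0.083333×(-2.484907)=-0.207076, 0.083333×(-2.484907)=-0.207076, 0.166667×(-1.791759)=-0.298627, 0.083333×(-2.484907)=-0.207076, 0.083333×(-2.484907)=-0.207076, 0.083333×(-2.484907)=-0.207076, 0.083333×(-2.484907)=-0.207076, 0.083333×(-2.484907)=-0.207076, 0.083333×(-2.484907)=-0.207076, 0.083333×(-2.484907)=-0.207076.
Sum = -2.369382, so H' = 2.3694.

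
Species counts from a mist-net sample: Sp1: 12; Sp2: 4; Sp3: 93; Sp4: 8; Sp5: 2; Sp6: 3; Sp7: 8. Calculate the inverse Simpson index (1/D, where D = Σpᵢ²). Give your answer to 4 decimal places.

1.8883

Total N = 12+4+93+8+2+3+8 = 130, so the proportions are 0.0923077, 0.0307692, 0.7153846, 0.0615385, 0.0153846, 0.0230769, 0.0615385 (working shown to 7 dp, full precision carried).
D = 0.0923077² + 0.0307692² + 0.7153846² + 0.0615385² + 0.0153846² + 0.0230769² + 0.0615385² = 0.0085207 + 0.0009467 + 0.5117751 + 0.0037870 + 0.0002367 + 0.0005325 + 0.0037870 = 0.5295858.
So 1/D = 1.888268, i.e. 1.8883 to 4 decimal places.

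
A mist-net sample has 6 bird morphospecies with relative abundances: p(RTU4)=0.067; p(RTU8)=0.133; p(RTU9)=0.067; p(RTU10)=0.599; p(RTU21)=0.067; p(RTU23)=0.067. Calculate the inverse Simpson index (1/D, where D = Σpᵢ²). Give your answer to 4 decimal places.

2.5352

D = 0.067² + 0.133² + 0.067² + 0.599² + 0.067² + 0.067² = 0.0044890 + 0.0176890 + 0.0044890 + 0.3588010 + 0.0044890 + 0.0044890 = 0.3944460 (working shown to 7 dp, full precision carried).
So 1/D = 2.535201, i.e. 2.5352 to 4 decimal places.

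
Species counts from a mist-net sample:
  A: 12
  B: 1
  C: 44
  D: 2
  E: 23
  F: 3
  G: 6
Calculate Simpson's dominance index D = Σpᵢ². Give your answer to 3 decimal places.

0.321

Total N = 12+1+44+2+23+3+6 = 91, so the proportions are 0.13187, 0.01099, 0.48352, 0.02198, 0.25275, 0.03297, 0.06593 (working shown to 5 dp, full precision carried).
D = 0.13187² + 0.01099² + 0.48352² + 0.02198² + 0.25275² + 0.03297² + 0.06593² = 0.01739 + 0.00012 + 0.23379 + 0.00048 + 0.06388 + 0.00109 + 0.00435 = 0.32110.
To 3 decimal places, D = 0.321.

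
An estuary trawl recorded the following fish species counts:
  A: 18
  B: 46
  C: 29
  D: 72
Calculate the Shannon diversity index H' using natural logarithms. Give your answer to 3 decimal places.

Total N = 18+46+29+72 = 165, so the proportions are 0.10909, 0.27879, 0.17576, 0.43636 (working shown to 5 dp, full precision carried).
Each pᵢ ln pᵢ term: 0.10909×(-2.21557)=-0.24170, 0.27879×(-1.27730)=-0.35610, 0.17576×(-1.73865)=-0.30558, 0.43636×(-0.82928)=-0.36187.
Sum = -1.26524, so H' = 1.265.

1.265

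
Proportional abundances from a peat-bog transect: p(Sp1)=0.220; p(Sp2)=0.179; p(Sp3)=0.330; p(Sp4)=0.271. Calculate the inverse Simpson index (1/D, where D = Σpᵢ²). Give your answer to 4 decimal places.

3.8054

D = 0.22² + 0.179² + 0.33² + 0.271² = 0.04840000 + 0.03204100 + 0.10890000 + 0.07344100 = 0.26278200 (working shown to 8 dp, full precision carried).
So 1/D = 3.805436, i.e. 3.8054 to 4 decimal places.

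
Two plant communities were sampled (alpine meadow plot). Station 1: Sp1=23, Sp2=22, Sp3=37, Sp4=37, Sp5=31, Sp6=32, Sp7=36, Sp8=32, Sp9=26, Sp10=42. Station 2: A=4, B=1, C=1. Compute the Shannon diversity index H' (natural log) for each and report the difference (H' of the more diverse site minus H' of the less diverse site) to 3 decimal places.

1.416

Station 1: N=318, proportions 0.07233, 0.06918, 0.11635, 0.11635, 0.09748, 0.10063, 0.11321, 0.10063, 0.08176, 0.13208, giving H' = 2.28316 (working shown to 5 dp, full precision carried).
Station 2: N=6, proportions 0.66667, 0.16667, 0.16667, giving H' = 0.86756.
Difference = |2.28316 − 0.86756| = 1.41560, i.e. 1.416 to 3 decimal places.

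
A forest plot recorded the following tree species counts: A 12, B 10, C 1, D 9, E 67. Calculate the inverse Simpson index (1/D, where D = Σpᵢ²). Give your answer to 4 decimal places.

Total N = 12+10+1+9+67 = 99, so the proportions are 0.1212121, 0.1010101, 0.010101, 0.0909091, 0.6767677 (working shown to 7 dp, full precision carried).
D = 0.1212121² + 0.1010101² + 0.010101² + 0.0909091² + 0.6767677² = 0.0146924 + 0.0102030 + 0.0001020 + 0.0082645 + 0.4580145 = 0.4912764.
So 1/D = 2.035514, i.e. 2.0355 to 4 decimal places.

2.0355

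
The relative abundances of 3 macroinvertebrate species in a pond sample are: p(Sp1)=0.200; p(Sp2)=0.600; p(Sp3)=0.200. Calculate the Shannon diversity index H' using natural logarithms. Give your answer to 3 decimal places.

0.950

Each pᵢ ln pᵢ term (working shown to 5 dp, full precision carried): 0.2×(-1.60944)=-0.32189, 0.6×(-0.51083)=-0.30650, 0.2×(-1.60944)=-0.32189.
Sum = -0.95027, so H' = 0.950.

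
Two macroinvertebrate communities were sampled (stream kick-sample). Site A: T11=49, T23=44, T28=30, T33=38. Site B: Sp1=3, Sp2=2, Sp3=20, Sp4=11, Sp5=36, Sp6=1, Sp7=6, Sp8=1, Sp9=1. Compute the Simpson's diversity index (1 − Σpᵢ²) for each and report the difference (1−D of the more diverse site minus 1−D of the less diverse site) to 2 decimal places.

Site A: N=161, proportions 0.304348, 0.273292, 0.186335, 0.236025, giving 1−D = 0.742255 (working shown to 6 dp, full precision carried).
Site B: N=81, proportions 0.037037, 0.024691, 0.246914, 0.135802, 0.444444, 0.012346, 0.074074, 0.012346, 0.012346, giving 1−D = 0.715135.
Difference = |0.742255 − 0.715135| = 0.027120, i.e. 0.03 to 2 decimal places.

0.03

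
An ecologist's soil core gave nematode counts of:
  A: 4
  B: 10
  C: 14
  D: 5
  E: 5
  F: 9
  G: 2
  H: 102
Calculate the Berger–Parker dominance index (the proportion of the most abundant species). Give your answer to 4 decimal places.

Total N = 4+10+14+5+5+9+2+102 = 151, so the proportions are 0.02649, 0.066225, 0.092715, 0.033113, 0.033113, 0.059603, 0.013245, 0.675497 (working shown to 6 dp, full precision carried).
The largest proportion is 0.675497, i.e. d = 0.6755 to 4 decimal places.

0.6755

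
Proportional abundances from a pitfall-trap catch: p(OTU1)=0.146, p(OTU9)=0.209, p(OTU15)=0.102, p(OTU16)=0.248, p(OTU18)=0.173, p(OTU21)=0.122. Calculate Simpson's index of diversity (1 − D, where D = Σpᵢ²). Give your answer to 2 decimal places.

D = 0.146² + 0.209² + 0.102² + 0.248² + 0.173² + 0.122² = 0.0213 + 0.0437 + 0.0104 + 0.0615 + 0.0299 + 0.0149 = 0.1817 (working shown to 4 dp, full precision carried).
So 1 − D = 0.8183, i.e. 0.82 to 2 decimal places.

0.82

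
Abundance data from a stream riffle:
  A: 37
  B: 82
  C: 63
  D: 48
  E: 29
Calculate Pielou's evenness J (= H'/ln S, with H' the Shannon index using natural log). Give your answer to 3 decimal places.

0.959

Total N = 37+82+63+48+29 = 259, so the proportions are 0.14286, 0.3166, 0.24324, 0.18533, 0.11197 (working shown to 5 dp, full precision carried).
H' = −Σ pᵢ ln pᵢ = −((-0.27799) + (-0.36413) + (-0.34387) + (-0.31239) + (-0.24516)) = 1.54354.
With S = 5 species, ln S = 1.60944, so J = 1.54354/1.60944 = 0.95906, i.e. 0.959 to 3 decimal places.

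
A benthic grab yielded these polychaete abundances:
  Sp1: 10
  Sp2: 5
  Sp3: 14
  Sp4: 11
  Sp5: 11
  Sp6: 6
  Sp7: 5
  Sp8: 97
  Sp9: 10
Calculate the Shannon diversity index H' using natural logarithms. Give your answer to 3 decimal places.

1.542

Total N = 10+5+14+11+11+6+5+97+10 = 169, so the proportions are 0.05917, 0.02959, 0.08284, 0.06509, 0.06509, 0.0355, 0.02959, 0.57396, 0.05917 (working shown to 5 dp, full precision carried).
Each pᵢ ln pᵢ term: 0.05917×(-2.82731)=-0.16730, 0.02959×(-3.52046)=-0.10416, 0.08284×(-2.49084)=-0.20634, 0.06509×(-2.73200)=-0.17782, 0.06509×(-2.73200)=-0.17782, 0.0355×(-3.33814)=-0.11851, 0.02959×(-3.52046)=-0.10416, 0.57396×(-0.55519)=-0.31866, 0.05917×(-2.82731)=-0.16730.
Sum = -1.54206, so H' = 1.542.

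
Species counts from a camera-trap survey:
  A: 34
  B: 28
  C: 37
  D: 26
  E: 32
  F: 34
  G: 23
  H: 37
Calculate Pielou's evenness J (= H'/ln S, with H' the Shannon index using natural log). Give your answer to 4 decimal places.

0.9941

Total N = 34+28+37+26+32+34+23+37 = 251, so the proportions are 0.135458, 0.111554, 0.14741, 0.103586, 0.12749, 0.135458, 0.091633, 0.14741 (working shown to 6 dp, full precision carried).
H' = −Σ pᵢ ln pᵢ = −((-0.270793) + (-0.244665) + (-0.282222) + (-0.234866) + (-0.262593) + (-0.270793) + (-0.219000) + (-0.282222)) = 2.067156.
With S = 8 species, ln S = 2.079442, so J = 2.067156/2.079442 = 0.994092, i.e. 0.9941 to 4 decimal places.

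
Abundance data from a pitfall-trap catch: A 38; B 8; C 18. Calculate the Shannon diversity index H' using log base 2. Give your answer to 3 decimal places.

Total N = 38+8+18 = 64, so the proportions are 0.59375, 0.125, 0.28125 (working shown to 5 dp, full precision carried).
Each pᵢ log₂ pᵢ term: 0.59375×(-0.75207)=-0.44654, 0.125×(-3.00000)=-0.37500, 0.28125×(-1.83007)=-0.51471.
Sum = -1.33625, so H' = 1.336.

1.336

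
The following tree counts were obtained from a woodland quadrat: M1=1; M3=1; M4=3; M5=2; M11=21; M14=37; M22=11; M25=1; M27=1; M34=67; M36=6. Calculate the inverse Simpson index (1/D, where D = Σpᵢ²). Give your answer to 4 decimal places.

3.5225

Total N = 1+1+3+2+21+37+11+1+1+67+6 = 151, so the proportions are 0.00662252, 0.00662252, 0.01986755, 0.01324503, 0.13907285, 0.24503311, 0.07284768, 0.00662252, 0.00662252, 0.44370861, 0.0397351 (working shown to 8 dp, full precision carried).
D = 0.00662252² + 0.00662252² + 0.01986755² + 0.01324503² + 0.13907285² + 0.24503311² + 0.07284768² + 0.00662252² + 0.00662252² + 0.44370861² + 0.0397351² = 0.00004386 + 0.00004386 + 0.00039472 + 0.00017543 + 0.01934126 + 0.06004123 + 0.00530678 + 0.00004386 + 0.00004386 + 0.19687733 + 0.00157888 = 0.28389106.
So 1/D = 3.522478, i.e. 3.5225 to 4 decimal places.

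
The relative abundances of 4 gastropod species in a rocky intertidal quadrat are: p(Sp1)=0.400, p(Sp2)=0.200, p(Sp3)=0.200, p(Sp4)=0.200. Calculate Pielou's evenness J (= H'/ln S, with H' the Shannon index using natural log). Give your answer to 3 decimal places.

0.961

H' = −Σ pᵢ ln pᵢ = −((-0.36652) + (-0.32189) + (-0.32189) + (-0.32189)) = 1.33218 (working shown to 5 dp, full precision carried).
With S = 4 species, ln S = 1.38629, so J = 1.33218/1.38629 = 0.96096, i.e. 0.961 to 3 decimal places.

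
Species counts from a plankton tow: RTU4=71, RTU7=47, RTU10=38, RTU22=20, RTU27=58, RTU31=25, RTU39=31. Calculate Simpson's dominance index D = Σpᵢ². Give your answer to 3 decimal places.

Total N = 71+47+38+20+58+25+31 = 290, so the proportions are 0.24483, 0.16207, 0.13103, 0.06897, 0.2, 0.08621, 0.1069 (working shown to 5 dp, full precision carried).
D = 0.24483² + 0.16207² + 0.13103² + 0.06897² + 0.2² + 0.08621² + 0.1069² = 0.05994 + 0.02627 + 0.01717 + 0.00476 + 0.04000 + 0.00743 + 0.01143 = 0.16699.
To 3 decimal places, D = 0.167.

0.167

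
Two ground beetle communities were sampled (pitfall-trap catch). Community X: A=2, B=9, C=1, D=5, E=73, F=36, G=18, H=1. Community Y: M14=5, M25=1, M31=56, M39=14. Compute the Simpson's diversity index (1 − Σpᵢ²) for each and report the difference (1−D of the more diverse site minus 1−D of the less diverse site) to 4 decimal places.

Community X: N=145, proportions 0.013793, 0.062069, 0.006897, 0.034483, 0.503448, 0.248276, 0.124138, 0.006897, giving 1−D = 0.664162 (working shown to 6 dp, full precision carried).
Community Y: N=76, proportions 0.065789, 0.013158, 0.736842, 0.184211, giving 1−D = 0.418629.
Difference = |0.664162 − 0.418629| = 0.245533, i.e. 0.2455 to 4 decimal places.

0.2455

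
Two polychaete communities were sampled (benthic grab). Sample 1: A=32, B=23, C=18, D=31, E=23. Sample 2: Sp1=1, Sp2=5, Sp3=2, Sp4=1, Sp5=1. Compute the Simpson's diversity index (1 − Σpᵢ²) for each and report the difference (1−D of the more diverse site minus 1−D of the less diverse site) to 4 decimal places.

Sample 1: N=127, proportions 0.251969, 0.181102, 0.141732, 0.244094, 0.181102, giving 1−D = 0.791246 (working shown to 6 dp, full precision carried).
Sample 2: N=10, proportions 0.1, 0.5, 0.2, 0.1, 0.1, giving 1−D = 0.680000.
Difference = |0.791246 − 0.680000| = 0.111246, i.e. 0.1112 to 4 decimal places.

0.1112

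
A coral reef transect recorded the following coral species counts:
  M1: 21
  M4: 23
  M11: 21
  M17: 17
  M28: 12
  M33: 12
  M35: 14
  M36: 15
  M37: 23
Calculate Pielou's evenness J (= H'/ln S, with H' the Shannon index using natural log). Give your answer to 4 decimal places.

0.9863

Total N = 21+23+21+17+12+12+14+15+23 = 158, so the proportions are 0.132911, 0.14557, 0.132911, 0.107595, 0.075949, 0.075949, 0.088608, 0.094937, 0.14557 (working shown to 6 dp, full precision carried).
H' = −Σ pᵢ ln pᵢ = −((-0.268225) + (-0.280527) + (-0.268225) + (-0.239870) + (-0.195774) + (-0.195774) + (-0.214744) + (-0.223533) + (-0.280527)) = 2.167199.
With S = 9 species, ln S = 2.197225, so J = 2.167199/2.197225 = 0.986335, i.e. 0.9863 to 4 decimal places.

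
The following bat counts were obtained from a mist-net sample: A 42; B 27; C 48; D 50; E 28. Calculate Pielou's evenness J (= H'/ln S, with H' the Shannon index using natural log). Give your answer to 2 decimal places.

Total N = 42+27+48+50+28 = 195, so the proportions are 0.2154, 0.1385, 0.2462, 0.2564, 0.1436 (working shown to 4 dp, full precision carried).
H' = −Σ pᵢ ln pᵢ = −((-0.3307) + (-0.2738) + (-0.3451) + (-0.3490) + (-0.2787)) = 1.5772.
With S = 5 species, ln S = 1.6094, so J = 1.5772/1.6094 = 0.9799, i.e. 0.98 to 2 decimal places.

0.98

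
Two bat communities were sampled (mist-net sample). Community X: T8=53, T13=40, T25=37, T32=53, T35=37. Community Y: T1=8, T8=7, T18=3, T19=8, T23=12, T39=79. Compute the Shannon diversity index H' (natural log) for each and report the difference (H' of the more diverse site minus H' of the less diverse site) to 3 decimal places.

Community X: N=220, proportions 0.24091, 0.18182, 0.16818, 0.24091, 0.16818, giving H' = 1.59538 (working shown to 5 dp, full precision carried).
Community Y: N=117, proportions 0.06838, 0.05983, 0.02564, 0.06838, 0.10256, 0.67521, giving H' = 1.12804.
Difference = |1.59538 − 1.12804| = 0.46734, i.e. 0.467 to 3 decimal places.

0.467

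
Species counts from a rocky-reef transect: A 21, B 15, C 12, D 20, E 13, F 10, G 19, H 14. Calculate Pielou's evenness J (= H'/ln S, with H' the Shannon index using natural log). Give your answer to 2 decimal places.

0.99

Total N = 21+15+12+20+13+10+19+14 = 124, so the proportions are 0.1694, 0.121, 0.0968, 0.1613, 0.1048, 0.0806, 0.1532, 0.1129 (working shown to 4 dp, full precision carried).
H' = −Σ pᵢ ln pᵢ = −((-0.3007) + (-0.2555) + (-0.2260) + (-0.2943) + (-0.2364) + (-0.2030) + (-0.2874) + (-0.2463)) = 2.0497.
With S = 8 species, ln S = 2.0794, so J = 2.0497/2.0794 = 0.9857, i.e. 0.99 to 2 decimal places.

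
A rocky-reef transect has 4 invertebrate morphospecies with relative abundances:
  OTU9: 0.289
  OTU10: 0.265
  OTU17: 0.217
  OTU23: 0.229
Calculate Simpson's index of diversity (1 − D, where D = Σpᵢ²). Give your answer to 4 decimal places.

0.7467

D = 0.289² + 0.265² + 0.217² + 0.229² = 0.083521 + 0.070225 + 0.047089 + 0.052441 = 0.253276 (working shown to 6 dp, full precision carried).
So 1 − D = 0.746724, i.e. 0.7467 to 4 decimal places.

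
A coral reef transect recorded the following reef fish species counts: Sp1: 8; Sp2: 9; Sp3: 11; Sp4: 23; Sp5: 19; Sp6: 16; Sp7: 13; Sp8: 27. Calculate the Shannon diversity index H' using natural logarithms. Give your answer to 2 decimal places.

Total N = 8+9+11+23+19+16+13+27 = 126, so the proportions are 0.0635, 0.0714, 0.0873, 0.1825, 0.1508, 0.127, 0.1032, 0.2143 (working shown to 4 dp, full precision carried).
Each pᵢ ln pᵢ term: 0.0635×(-2.7568)=-0.1750, 0.0714×(-2.6391)=-0.1885, 0.0873×(-2.4384)=-0.2129, 0.1825×(-1.7008)=-0.3105, 0.1508×(-1.8918)=-0.2853, 0.127×(-2.0637)=-0.2621, 0.1032×(-2.2713)=-0.2343, 0.2143×(-1.5404)=-0.3301.
Sum = -1.9987, so H' = 2.00.

2.00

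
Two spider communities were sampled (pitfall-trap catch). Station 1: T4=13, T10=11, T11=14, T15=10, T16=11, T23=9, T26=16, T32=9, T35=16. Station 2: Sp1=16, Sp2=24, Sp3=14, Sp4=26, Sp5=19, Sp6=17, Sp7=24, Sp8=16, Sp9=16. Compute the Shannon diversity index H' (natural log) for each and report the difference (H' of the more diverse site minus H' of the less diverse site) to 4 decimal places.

0.0002

Station 1: N=109, proportions 0.119266, 0.100917, 0.12844, 0.091743, 0.100917, 0.082569, 0.146789, 0.082569, 0.146789, giving H' = 2.174434 (working shown to 6 dp, full precision carried).
Station 2: N=172, proportions 0.093023, 0.139535, 0.081395, 0.151163, 0.110465, 0.098837, 0.139535, 0.093023, 0.093023, giving H' = 2.174255.
Difference = |2.174434 − 2.174255| = 0.000179, i.e. 0.0002 to 4 decimal places.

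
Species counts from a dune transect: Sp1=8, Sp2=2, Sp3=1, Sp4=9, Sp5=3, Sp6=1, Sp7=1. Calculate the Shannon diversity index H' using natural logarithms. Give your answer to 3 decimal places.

1.575

Total N = 8+2+1+9+3+1+1 = 25, so the proportions are 0.32, 0.08, 0.04, 0.36, 0.12, 0.04, 0.04 (working shown to 5 dp, full precision carried).
Each pᵢ ln pᵢ term: 0.32×(-1.13943)=-0.36462, 0.08×(-2.52573)=-0.20206, 0.04×(-3.21888)=-0.12876, 0.36×(-1.02165)=-0.36779, 0.12×(-2.12026)=-0.25443, 0.04×(-3.21888)=-0.12876, 0.04×(-3.21888)=-0.12876.
Sum = -1.57517, so H' = 1.575.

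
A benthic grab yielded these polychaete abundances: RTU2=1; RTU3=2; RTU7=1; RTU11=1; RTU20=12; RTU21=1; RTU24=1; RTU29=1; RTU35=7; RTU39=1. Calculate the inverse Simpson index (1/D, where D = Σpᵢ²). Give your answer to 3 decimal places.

Total N = 1+2+1+1+12+1+1+1+7+1 = 28, so the proportions are 0.0357143, 0.0714286, 0.0357143, 0.0357143, 0.4285714, 0.0357143, 0.0357143, 0.0357143, 0.25, 0.0357143 (working shown to 7 dp, full precision carried).
D = 0.0357143² + 0.0714286² + 0.0357143² + 0.0357143² + 0.4285714² + 0.0357143² + 0.0357143² + 0.0357143² + 0.25² + 0.0357143² = 0.0012755 + 0.0051020 + 0.0012755 + 0.0012755 + 0.1836735 + 0.0012755 + 0.0012755 + 0.0012755 + 0.0625000 + 0.0012755 = 0.2602041.
So 1/D = 3.84314, i.e. 3.843 to 3 decimal places.

3.843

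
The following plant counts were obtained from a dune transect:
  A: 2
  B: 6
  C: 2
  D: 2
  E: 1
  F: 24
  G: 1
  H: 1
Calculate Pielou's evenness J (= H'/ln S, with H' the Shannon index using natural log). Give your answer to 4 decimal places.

Total N = 2+6+2+2+1+24+1+1 = 39, so the proportions are 0.051282, 0.153846, 0.051282, 0.051282, 0.025641, 0.615385, 0.025641, 0.025641 (working shown to 6 dp, full precision carried).
H' = −Σ pᵢ ln pᵢ = −((-0.152329) + (-0.287970) + (-0.152329) + (-0.152329) + (-0.093937) + (-0.298774) + (-0.093937) + (-0.093937)) = 1.325543.
With S = 8 species, ln S = 2.079442, so J = 1.325543/2.079442 = 0.637451, i.e. 0.6375 to 4 decimal places.

0.6375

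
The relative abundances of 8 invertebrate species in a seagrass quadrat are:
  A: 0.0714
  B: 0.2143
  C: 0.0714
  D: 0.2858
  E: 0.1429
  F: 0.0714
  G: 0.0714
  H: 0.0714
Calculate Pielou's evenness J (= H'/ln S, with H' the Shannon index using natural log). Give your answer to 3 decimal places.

H' = −Σ pᵢ ln pᵢ = −((-0.18846) + (-0.33010) + (-0.18846) + (-0.35795) + (-0.27803) + (-0.18846) + (-0.18846) + (-0.18846)) = 1.90837 (working shown to 5 dp, full precision carried).
With S = 8 species, ln S = 2.07944, so J = 1.90837/2.07944 = 0.91773, i.e. 0.918 to 3 decimal places.

0.918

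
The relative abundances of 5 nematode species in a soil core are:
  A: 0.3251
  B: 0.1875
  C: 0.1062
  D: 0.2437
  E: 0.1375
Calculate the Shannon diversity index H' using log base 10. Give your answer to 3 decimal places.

0.666

Each pᵢ log₁₀ pᵢ term (working shown to 5 dp, full precision carried): 0.3251×(-0.48798)=-0.15864, 0.1875×(-0.72700)=-0.13631, 0.1062×(-0.97388)=-0.10343, 0.2437×(-0.61314)=-0.14942, 0.1375×(-0.86170)=-0.11848.
Sum = -0.66629, so H' = 0.666.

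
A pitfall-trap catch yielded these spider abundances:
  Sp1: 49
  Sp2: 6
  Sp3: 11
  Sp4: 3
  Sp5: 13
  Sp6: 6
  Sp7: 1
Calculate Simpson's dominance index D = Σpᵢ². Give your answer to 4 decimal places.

Total N = 49+6+11+3+13+6+1 = 89, so the proportions are 0.550562, 0.067416, 0.123596, 0.033708, 0.146067, 0.067416, 0.011236 (working shown to 6 dp, full precision carried).
D = 0.550562² + 0.067416² + 0.123596² + 0.033708² + 0.146067² + 0.067416² + 0.011236² = 0.303118 + 0.004545 + 0.015276 + 0.001136 + 0.021336 + 0.004545 + 0.000126 = 0.350082.
To 4 decimal places, D = 0.3501.

0.3501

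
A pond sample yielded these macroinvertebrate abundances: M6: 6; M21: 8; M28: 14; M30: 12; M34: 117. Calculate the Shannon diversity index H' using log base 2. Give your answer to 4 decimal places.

Total N = 6+8+14+12+117 = 157, so the proportions are 0.038217, 0.050955, 0.089172, 0.076433, 0.745223 (working shown to 6 dp, full precision carried).
Each pᵢ log₂ pᵢ term: 0.038217×(-4.709658)=-0.179987, 0.050955×(-4.294621)=-0.218834, 0.089172×(-3.487266)=-0.310966, 0.076433×(-3.709658)=-0.283541, 0.745223×(-0.424256)=-0.316165.
Sum = -1.309494, so H' = 1.3095.

1.3095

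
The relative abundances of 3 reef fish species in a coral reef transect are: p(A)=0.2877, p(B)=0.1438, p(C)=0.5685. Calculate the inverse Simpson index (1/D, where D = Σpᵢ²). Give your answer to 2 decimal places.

D = 0.2877² + 0.1438² + 0.5685² = 0.08277 + 0.02068 + 0.32319 = 0.42664 (working shown to 5 dp, full precision carried).
So 1/D = 2.3439, i.e. 2.34 to 2 decimal places.

2.34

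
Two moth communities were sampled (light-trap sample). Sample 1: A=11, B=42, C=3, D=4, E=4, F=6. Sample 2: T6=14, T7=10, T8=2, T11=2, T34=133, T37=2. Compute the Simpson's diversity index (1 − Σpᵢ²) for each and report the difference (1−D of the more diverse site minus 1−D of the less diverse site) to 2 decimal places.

0.28

Sample 1: N=70, proportions 0.1571, 0.6, 0.0429, 0.0571, 0.0571, 0.0857, giving 1−D = 0.5996 (working shown to 4 dp, full precision carried).
Sample 2: N=163, proportions 0.0859, 0.0613, 0.0123, 0.0123, 0.816, 0.0123, giving 1−D = 0.3226.
Difference = |0.5996 − 0.3226| = 0.2770, i.e. 0.28 to 2 decimal places.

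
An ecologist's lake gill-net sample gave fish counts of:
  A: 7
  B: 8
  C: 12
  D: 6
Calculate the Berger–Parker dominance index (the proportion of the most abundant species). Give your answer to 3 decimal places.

0.364

Total N = 7+8+12+6 = 33, so the proportions are 0.21212, 0.24242, 0.36364, 0.18182 (working shown to 5 dp, full precision carried).
The largest proportion is 0.36364, i.e. d = 0.364 to 3 decimal places.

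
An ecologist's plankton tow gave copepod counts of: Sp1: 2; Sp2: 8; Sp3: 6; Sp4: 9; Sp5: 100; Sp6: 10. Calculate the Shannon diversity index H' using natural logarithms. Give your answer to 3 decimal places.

Total N = 2+8+6+9+100+10 = 135, so the proportions are 0.01481, 0.05926, 0.04444, 0.06667, 0.74074, 0.07407 (working shown to 5 dp, full precision carried).
Each pᵢ ln pᵢ term: 0.01481×(-4.21213)=-0.06240, 0.05926×(-2.82583)=-0.16746, 0.04444×(-3.11352)=-0.13838, 0.06667×(-2.70805)=-0.18054, 0.74074×(-0.30010)=-0.22230, 0.07407×(-2.60269)=-0.19279.
Sum = -0.96387, so H' = 0.964.

0.964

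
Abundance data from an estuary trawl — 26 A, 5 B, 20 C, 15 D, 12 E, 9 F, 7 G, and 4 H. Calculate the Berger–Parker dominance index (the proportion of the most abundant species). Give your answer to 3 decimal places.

0.265

Total N = 26+5+20+15+12+9+7+4 = 98, so the proportions are 0.26531, 0.05102, 0.20408, 0.15306, 0.12245, 0.09184, 0.07143, 0.04082 (working shown to 5 dp, full precision carried).
The largest proportion is 0.26531, i.e. d = 0.265 to 3 decimal places.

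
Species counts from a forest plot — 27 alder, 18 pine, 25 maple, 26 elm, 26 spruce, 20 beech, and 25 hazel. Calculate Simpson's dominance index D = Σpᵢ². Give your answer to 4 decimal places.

Total N = 27+18+25+26+26+20+25 = 167, so the proportions are 0.161677, 0.107784, 0.149701, 0.155689, 0.155689, 0.11976, 0.149701 (working shown to 6 dp, full precision carried).
D = 0.161677² + 0.107784² + 0.149701² + 0.155689² + 0.155689² + 0.11976² + 0.149701² = 0.026139 + 0.011617 + 0.022410 + 0.024239 + 0.024239 + 0.014343 + 0.022410 = 0.145398.
To 4 decimal places, D = 0.1454.

0.1454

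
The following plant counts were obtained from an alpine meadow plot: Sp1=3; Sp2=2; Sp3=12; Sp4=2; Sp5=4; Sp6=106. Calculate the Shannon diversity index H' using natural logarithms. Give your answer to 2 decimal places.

Total N = 3+2+12+2+4+106 = 129, so the proportions are 0.0233, 0.0155, 0.093, 0.0155, 0.031, 0.8217 (working shown to 4 dp, full precision carried).
Each pᵢ ln pᵢ term: 0.0233×(-3.7612)=-0.0875, 0.0155×(-4.1667)=-0.0646, 0.093×(-2.3749)=-0.2209, 0.0155×(-4.1667)=-0.0646, 0.031×(-3.4735)=-0.1077, 0.8217×(-0.1964)=-0.1614.
Sum = -0.7067, so H' = 0.71.

0.71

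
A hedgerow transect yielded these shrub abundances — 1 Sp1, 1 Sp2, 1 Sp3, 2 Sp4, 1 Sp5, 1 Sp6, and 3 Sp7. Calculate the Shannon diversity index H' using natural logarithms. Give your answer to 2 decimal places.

1.83

Total N = 1+1+1+2+1+1+3 = 10, so the proportions are 0.1, 0.1, 0.1, 0.2, 0.1, 0.1, 0.3 (working shown to 4 dp, full precision carried).
Each pᵢ ln pᵢ term: 0.1×(-2.3026)=-0.2303, 0.1×(-2.3026)=-0.2303, 0.1×(-2.3026)=-0.2303, 0.2×(-1.6094)=-0.3219, 0.1×(-2.3026)=-0.2303, 0.1×(-2.3026)=-0.2303, 0.3×(-1.2040)=-0.3612.
Sum = -1.8344, so H' = 1.83.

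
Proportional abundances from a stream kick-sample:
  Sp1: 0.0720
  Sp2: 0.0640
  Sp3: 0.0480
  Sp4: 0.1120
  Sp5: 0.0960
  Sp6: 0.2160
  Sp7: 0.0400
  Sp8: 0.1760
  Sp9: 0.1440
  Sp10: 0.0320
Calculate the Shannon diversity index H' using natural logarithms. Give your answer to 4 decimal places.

Each pᵢ ln pᵢ term (working shown to 6 dp, full precision carried): 0.072×(-2.631089)=-0.189438, 0.064×(-2.748872)=-0.175928, 0.048×(-3.036554)=-0.145755, 0.112×(-2.189256)=-0.245197, 0.096×(-2.343407)=-0.224967, 0.216×(-1.532477)=-0.331015, 0.04×(-3.218876)=-0.128755, 0.176×(-1.737271)=-0.305760, 0.144×(-1.937942)=-0.279064, 0.032×(-3.442019)=-0.110145.
Sum = -2.136023, so H' = 2.1360.

2.1360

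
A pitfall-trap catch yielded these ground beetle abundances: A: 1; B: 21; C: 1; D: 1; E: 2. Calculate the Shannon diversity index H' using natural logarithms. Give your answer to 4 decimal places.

0.7457

Total N = 1+21+1+1+2 = 26, so the proportions are 0.038462, 0.807692, 0.038462, 0.038462, 0.076923 (working shown to 6 dp, full precision carried).
Each pᵢ ln pᵢ term: 0.038462×(-3.258097)=-0.125311, 0.807692×(-0.213574)=-0.172502, 0.038462×(-3.258097)=-0.125311, 0.038462×(-3.258097)=-0.125311, 0.076923×(-2.564949)=-0.197304.
Sum = -0.745740, so H' = 0.7457.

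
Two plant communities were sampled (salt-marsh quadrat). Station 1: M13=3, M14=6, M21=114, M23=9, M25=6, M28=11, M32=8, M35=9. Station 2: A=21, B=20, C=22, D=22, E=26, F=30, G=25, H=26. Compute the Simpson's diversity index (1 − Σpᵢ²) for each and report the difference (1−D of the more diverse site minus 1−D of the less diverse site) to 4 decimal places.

Station 1: N=166, proportions 0.0180723, 0.0361446, 0.686747, 0.0542169, 0.0361446, 0.0662651, 0.0481928, 0.0542169, giving 1−D = 0.5128466 (working shown to 7 dp, full precision carried).
Station 2: N=192, proportions 0.109375, 0.1041667, 0.1145833, 0.1145833, 0.1354167, 0.15625, 0.1302083, 0.1354167, giving 1−D = 0.8728841.
Difference = |0.5128466 − 0.8728841| = 0.3600375, i.e. 0.3600 to 4 decimal places.

0.3600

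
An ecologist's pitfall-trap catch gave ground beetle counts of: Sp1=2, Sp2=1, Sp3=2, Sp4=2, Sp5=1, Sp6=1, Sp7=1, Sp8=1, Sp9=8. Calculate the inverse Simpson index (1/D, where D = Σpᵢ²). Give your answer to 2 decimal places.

4.46

Total N = 2+1+2+2+1+1+1+1+8 = 19, so the proportions are 0.105263, 0.052632, 0.105263, 0.105263, 0.052632, 0.052632, 0.052632, 0.052632, 0.421053 (working shown to 6 dp, full precision carried).
D = 0.105263² + 0.052632² + 0.105263² + 0.105263² + 0.052632² + 0.052632² + 0.052632² + 0.052632² + 0.421053² = 0.011080 + 0.002770 + 0.011080 + 0.011080 + 0.002770 + 0.002770 + 0.002770 + 0.002770 + 0.177285 = 0.224377.
So 1/D = 4.4568, i.e. 4.46 to 2 decimal places.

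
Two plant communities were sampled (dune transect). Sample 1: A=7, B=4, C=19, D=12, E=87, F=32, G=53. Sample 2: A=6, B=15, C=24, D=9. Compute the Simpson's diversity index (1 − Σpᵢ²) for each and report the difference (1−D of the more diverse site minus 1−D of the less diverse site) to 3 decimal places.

0.053

Sample 1: N=214, proportions 0.03271, 0.01869, 0.08879, 0.05607, 0.40654, 0.14953, 0.24766, giving 1−D = 0.73858 (working shown to 5 dp, full precision carried).
Sample 2: N=54, proportions 0.11111, 0.27778, 0.44444, 0.16667, giving 1−D = 0.68519.
Difference = |0.73858 − 0.68519| = 0.05339, i.e. 0.053 to 3 decimal places.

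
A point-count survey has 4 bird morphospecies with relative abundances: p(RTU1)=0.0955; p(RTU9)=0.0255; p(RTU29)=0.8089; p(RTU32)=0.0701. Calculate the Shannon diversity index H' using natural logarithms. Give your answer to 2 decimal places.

0.68

Each pᵢ ln pᵢ term (working shown to 4 dp, full precision carried): 0.0955×(-2.3486)=-0.2243, 0.0255×(-3.6691)=-0.0936, 0.8089×(-0.2121)=-0.1716, 0.0701×(-2.6578)=-0.1863.
Sum = -0.6757, so H' = 0.68.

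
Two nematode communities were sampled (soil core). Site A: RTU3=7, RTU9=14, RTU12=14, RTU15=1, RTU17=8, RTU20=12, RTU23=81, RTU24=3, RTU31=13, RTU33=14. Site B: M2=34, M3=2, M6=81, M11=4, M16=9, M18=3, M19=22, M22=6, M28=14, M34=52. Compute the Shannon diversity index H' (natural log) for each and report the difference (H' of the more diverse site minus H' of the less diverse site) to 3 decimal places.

0.038

Site A: N=167, proportions 0.041916, 0.083832, 0.083832, 0.005988, 0.047904, 0.071856, 0.48503, 0.017964, 0.077844, 0.083832, giving H' = 1.743702 (working shown to 6 dp, full precision carried).
Site B: N=227, proportions 0.14978, 0.008811, 0.356828, 0.017621, 0.039648, 0.013216, 0.096916, 0.026432, 0.061674, 0.229075, giving H' = 1.781717.
Difference = |1.743702 − 1.781717| = 0.038015, i.e. 0.038 to 3 decimal places.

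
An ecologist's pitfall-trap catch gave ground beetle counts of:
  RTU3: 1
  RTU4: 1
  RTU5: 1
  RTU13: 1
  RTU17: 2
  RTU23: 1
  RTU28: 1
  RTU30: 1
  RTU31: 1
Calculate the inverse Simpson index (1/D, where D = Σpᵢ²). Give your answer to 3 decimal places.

Total N = 1+1+1+1+2+1+1+1+1 = 10, so the proportions are 0.1, 0.1, 0.1, 0.1, 0.2, 0.1, 0.1, 0.1, 0.1 (working shown to 7 dp, full precision carried).
D = 0.1² + 0.1² + 0.1² + 0.1² + 0.2² + 0.1² + 0.1² + 0.1² + 0.1² = 0.0100000 + 0.0100000 + 0.0100000 + 0.0100000 + 0.0400000 + 0.0100000 + 0.0100000 + 0.0100000 + 0.0100000 = 0.1200000.
So 1/D = 8.33333, i.e. 8.333 to 3 decimal places.

8.333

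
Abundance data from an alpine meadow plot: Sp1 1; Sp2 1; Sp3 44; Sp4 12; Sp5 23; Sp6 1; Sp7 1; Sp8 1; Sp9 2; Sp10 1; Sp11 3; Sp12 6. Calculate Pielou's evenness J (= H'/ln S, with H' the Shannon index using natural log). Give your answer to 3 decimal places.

0.647

Total N = 1+1+44+12+23+1+1+1+2+1+3+6 = 96, so the proportions are 0.01042, 0.01042, 0.45833, 0.125, 0.23958, 0.01042, 0.01042, 0.01042, 0.02083, 0.01042, 0.03125, 0.0625 (working shown to 5 dp, full precision carried).
H' = −Σ pᵢ ln pᵢ = −((-0.04755) + (-0.04755) + (-0.35757) + (-0.25993) + (-0.34233) + (-0.04755) + (-0.04755) + (-0.04755) + (-0.08065) + (-0.04755) + (-0.10830) + (-0.17329)) = 1.60735.
With S = 12 species, ln S = 2.48491, so J = 1.60735/2.48491 = 0.64684, i.e. 0.647 to 3 decimal places.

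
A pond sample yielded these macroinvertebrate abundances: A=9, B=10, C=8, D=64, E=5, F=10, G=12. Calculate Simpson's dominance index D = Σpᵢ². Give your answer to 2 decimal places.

Total N = 9+10+8+64+5+10+12 = 118, so the proportions are 0.0763, 0.0847, 0.0678, 0.5424, 0.0424, 0.0847, 0.1017 (working shown to 4 dp, full precision carried).
D = 0.0763² + 0.0847² + 0.0678² + 0.5424² + 0.0424² + 0.0847² + 0.1017² = 0.0058 + 0.0072 + 0.0046 + 0.2942 + 0.0018 + 0.0072 + 0.0103 = 0.3311.
To 2 decimal places, D = 0.33.

0.33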